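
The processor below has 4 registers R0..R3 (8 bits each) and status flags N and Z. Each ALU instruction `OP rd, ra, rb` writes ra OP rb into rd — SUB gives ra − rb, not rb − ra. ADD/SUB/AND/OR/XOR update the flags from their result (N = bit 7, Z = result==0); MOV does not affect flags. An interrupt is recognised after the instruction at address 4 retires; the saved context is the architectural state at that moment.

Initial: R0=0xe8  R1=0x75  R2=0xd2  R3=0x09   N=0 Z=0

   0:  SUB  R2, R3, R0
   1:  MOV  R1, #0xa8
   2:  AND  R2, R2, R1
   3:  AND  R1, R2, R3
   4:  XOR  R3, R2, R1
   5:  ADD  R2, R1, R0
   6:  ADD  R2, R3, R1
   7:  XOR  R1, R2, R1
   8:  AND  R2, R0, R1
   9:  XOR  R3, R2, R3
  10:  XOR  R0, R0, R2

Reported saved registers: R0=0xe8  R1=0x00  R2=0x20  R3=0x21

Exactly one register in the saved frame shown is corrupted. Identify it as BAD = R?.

after  0: R0=0xe8 R1=0x75 R2=0x21 R3=0x09  N=0 Z=0
after  1: R0=0xe8 R1=0xa8 R2=0x21 R3=0x09  N=0 Z=0
after  2: R0=0xe8 R1=0xa8 R2=0x20 R3=0x09  N=0 Z=0
after  3: R0=0xe8 R1=0x00 R2=0x20 R3=0x09  N=0 Z=1
after  4: R0=0xe8 R1=0x00 R2=0x20 R3=0x20  N=0 Z=0
-- IRQ taken; context saved, return-PC = 5 --
mismatch: R3: reported 0x21 vs actual 0x20

BAD = R3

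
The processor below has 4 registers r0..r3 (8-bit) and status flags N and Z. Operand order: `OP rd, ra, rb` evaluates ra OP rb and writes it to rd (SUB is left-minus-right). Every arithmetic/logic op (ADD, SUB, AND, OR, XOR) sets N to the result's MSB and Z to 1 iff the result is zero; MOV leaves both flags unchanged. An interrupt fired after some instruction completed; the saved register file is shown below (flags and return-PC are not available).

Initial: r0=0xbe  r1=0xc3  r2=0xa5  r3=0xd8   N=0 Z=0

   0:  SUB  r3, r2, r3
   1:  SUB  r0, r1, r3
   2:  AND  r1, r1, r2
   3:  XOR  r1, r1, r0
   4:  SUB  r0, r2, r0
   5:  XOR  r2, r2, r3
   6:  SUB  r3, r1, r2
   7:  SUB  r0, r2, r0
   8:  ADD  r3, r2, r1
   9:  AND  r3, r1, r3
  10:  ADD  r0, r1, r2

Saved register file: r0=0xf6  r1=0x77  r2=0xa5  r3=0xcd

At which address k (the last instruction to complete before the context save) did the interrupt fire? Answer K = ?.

after  0: r0=0xbe r1=0xc3 r2=0xa5 r3=0xcd  N=1 Z=0
after  1: r0=0xf6 r1=0xc3 r2=0xa5 r3=0xcd  N=1 Z=0
after  2: r0=0xf6 r1=0x81 r2=0xa5 r3=0xcd  N=1 Z=0
after  3: r0=0xf6 r1=0x77 r2=0xa5 r3=0xcd  N=0 Z=0
-- IRQ taken; context saved, return-PC = 4 --

K = 3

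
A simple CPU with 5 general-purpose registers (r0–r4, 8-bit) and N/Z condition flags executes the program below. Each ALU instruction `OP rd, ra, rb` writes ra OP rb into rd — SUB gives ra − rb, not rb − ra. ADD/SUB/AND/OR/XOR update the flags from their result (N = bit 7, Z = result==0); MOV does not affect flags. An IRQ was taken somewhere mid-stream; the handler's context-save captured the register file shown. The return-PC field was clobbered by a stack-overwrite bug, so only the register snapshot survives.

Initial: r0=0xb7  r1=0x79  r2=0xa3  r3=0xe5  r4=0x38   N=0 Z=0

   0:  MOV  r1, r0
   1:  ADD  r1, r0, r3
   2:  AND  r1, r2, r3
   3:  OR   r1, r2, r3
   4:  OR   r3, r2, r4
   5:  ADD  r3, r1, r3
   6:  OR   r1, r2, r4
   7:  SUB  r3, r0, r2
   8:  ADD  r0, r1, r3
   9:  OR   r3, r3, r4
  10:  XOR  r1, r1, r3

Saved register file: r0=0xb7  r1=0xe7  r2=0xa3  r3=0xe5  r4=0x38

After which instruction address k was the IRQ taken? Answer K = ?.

K = 3

after  0: r0=0xb7 r1=0xb7 r2=0xa3 r3=0xe5 r4=0x38  N=0 Z=0
after  1: r0=0xb7 r1=0x9c r2=0xa3 r3=0xe5 r4=0x38  N=1 Z=0
after  2: r0=0xb7 r1=0xa1 r2=0xa3 r3=0xe5 r4=0x38  N=1 Z=0
after  3: r0=0xb7 r1=0xe7 r2=0xa3 r3=0xe5 r4=0x38  N=1 Z=0
-- IRQ taken; context saved, return-PC = 4 --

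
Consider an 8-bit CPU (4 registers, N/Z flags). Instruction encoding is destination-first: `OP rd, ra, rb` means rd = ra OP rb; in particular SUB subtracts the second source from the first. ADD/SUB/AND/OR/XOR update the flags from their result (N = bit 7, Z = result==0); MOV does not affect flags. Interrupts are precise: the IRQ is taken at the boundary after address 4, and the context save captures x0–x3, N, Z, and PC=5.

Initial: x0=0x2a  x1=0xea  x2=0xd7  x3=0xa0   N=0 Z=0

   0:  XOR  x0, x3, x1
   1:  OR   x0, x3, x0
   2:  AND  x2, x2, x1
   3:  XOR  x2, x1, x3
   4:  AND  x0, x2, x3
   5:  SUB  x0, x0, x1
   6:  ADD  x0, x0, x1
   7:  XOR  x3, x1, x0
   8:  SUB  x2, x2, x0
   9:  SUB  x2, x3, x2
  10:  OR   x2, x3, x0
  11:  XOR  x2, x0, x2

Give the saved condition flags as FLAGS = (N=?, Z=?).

FLAGS = (N=0, Z=1)

after  0: x0=0x4a x1=0xea x2=0xd7 x3=0xa0  N=0 Z=0
after  1: x0=0xea x1=0xea x2=0xd7 x3=0xa0  N=1 Z=0
after  2: x0=0xea x1=0xea x2=0xc2 x3=0xa0  N=1 Z=0
after  3: x0=0xea x1=0xea x2=0x4a x3=0xa0  N=0 Z=0
after  4: x0=0x00 x1=0xea x2=0x4a x3=0xa0  N=0 Z=1
-- IRQ taken; context saved, return-PC = 5 --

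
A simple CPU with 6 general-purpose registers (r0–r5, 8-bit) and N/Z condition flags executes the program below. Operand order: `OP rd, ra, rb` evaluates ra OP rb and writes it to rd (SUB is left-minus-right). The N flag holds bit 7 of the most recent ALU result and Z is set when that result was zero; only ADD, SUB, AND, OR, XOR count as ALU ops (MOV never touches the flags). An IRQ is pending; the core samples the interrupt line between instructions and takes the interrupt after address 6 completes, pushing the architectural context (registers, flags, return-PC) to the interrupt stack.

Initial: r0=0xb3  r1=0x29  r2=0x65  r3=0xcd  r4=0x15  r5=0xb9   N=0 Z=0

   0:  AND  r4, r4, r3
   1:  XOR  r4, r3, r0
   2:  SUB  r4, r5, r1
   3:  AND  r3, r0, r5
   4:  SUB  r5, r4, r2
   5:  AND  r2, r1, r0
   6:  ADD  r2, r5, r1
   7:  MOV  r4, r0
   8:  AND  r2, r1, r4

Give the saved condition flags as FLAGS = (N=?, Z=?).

after  0: r0=0xb3 r1=0x29 r2=0x65 r3=0xcd r4=0x05 r5=0xb9  N=0 Z=0
after  1: r0=0xb3 r1=0x29 r2=0x65 r3=0xcd r4=0x7e r5=0xb9  N=0 Z=0
after  2: r0=0xb3 r1=0x29 r2=0x65 r3=0xcd r4=0x90 r5=0xb9  N=1 Z=0
after  3: r0=0xb3 r1=0x29 r2=0x65 r3=0xb1 r4=0x90 r5=0xb9  N=1 Z=0
after  4: r0=0xb3 r1=0x29 r2=0x65 r3=0xb1 r4=0x90 r5=0x2b  N=0 Z=0
after  5: r0=0xb3 r1=0x29 r2=0x21 r3=0xb1 r4=0x90 r5=0x2b  N=0 Z=0
after  6: r0=0xb3 r1=0x29 r2=0x54 r3=0xb1 r4=0x90 r5=0x2b  N=0 Z=0
-- IRQ taken; context saved, return-PC = 7 --

FLAGS = (N=0, Z=0)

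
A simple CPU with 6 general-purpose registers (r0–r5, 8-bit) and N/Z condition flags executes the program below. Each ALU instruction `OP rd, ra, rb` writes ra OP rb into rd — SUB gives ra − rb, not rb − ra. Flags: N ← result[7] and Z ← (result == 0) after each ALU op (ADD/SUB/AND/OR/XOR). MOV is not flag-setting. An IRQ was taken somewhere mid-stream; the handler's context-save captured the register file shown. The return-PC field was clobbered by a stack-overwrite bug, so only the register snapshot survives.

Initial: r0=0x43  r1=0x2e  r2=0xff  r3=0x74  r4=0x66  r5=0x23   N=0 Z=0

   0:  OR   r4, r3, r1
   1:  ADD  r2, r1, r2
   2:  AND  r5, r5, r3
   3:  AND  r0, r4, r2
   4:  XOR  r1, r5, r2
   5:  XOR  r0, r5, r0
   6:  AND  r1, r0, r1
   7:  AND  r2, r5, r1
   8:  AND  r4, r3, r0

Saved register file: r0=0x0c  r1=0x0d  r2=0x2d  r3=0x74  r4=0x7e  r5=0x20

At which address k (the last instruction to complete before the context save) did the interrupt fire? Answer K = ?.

after  0: r0=0x43 r1=0x2e r2=0xff r3=0x74 r4=0x7e r5=0x23  N=0 Z=0
after  1: r0=0x43 r1=0x2e r2=0x2d r3=0x74 r4=0x7e r5=0x23  N=0 Z=0
after  2: r0=0x43 r1=0x2e r2=0x2d r3=0x74 r4=0x7e r5=0x20  N=0 Z=0
after  3: r0=0x2c r1=0x2e r2=0x2d r3=0x74 r4=0x7e r5=0x20  N=0 Z=0
after  4: r0=0x2c r1=0x0d r2=0x2d r3=0x74 r4=0x7e r5=0x20  N=0 Z=0
after  5: r0=0x0c r1=0x0d r2=0x2d r3=0x74 r4=0x7e r5=0x20  N=0 Z=0
-- IRQ taken; context saved, return-PC = 6 --

K = 5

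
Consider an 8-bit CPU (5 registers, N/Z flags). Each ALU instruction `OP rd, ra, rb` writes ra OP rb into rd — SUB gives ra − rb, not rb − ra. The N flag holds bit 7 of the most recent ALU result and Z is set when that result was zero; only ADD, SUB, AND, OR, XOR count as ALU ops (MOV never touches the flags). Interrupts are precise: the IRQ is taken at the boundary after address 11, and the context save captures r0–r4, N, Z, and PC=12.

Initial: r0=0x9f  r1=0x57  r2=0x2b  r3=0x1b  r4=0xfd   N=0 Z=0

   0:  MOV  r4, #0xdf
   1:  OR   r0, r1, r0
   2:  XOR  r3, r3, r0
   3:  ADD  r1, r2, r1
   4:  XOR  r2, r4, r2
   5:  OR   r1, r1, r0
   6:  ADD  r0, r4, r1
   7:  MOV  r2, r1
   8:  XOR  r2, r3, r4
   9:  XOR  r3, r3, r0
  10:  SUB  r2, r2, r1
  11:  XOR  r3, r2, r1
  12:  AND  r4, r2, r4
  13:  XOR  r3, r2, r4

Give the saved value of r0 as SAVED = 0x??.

SAVED = 0xbe

after  0: r0=0x9f r1=0x57 r2=0x2b r3=0x1b r4=0xdf  N=0 Z=0
after  1: r0=0xdf r1=0x57 r2=0x2b r3=0x1b r4=0xdf  N=1 Z=0
after  2: r0=0xdf r1=0x57 r2=0x2b r3=0xc4 r4=0xdf  N=1 Z=0
after  3: r0=0xdf r1=0x82 r2=0x2b r3=0xc4 r4=0xdf  N=1 Z=0
after  4: r0=0xdf r1=0x82 r2=0xf4 r3=0xc4 r4=0xdf  N=1 Z=0
after  5: r0=0xdf r1=0xdf r2=0xf4 r3=0xc4 r4=0xdf  N=1 Z=0
after  6: r0=0xbe r1=0xdf r2=0xf4 r3=0xc4 r4=0xdf  N=1 Z=0
after  7: r0=0xbe r1=0xdf r2=0xdf r3=0xc4 r4=0xdf  N=1 Z=0
after  8: r0=0xbe r1=0xdf r2=0x1b r3=0xc4 r4=0xdf  N=0 Z=0
after  9: r0=0xbe r1=0xdf r2=0x1b r3=0x7a r4=0xdf  N=0 Z=0
after 10: r0=0xbe r1=0xdf r2=0x3c r3=0x7a r4=0xdf  N=0 Z=0
after 11: r0=0xbe r1=0xdf r2=0x3c r3=0xe3 r4=0xdf  N=1 Z=0
-- IRQ taken; context saved, return-PC = 12 --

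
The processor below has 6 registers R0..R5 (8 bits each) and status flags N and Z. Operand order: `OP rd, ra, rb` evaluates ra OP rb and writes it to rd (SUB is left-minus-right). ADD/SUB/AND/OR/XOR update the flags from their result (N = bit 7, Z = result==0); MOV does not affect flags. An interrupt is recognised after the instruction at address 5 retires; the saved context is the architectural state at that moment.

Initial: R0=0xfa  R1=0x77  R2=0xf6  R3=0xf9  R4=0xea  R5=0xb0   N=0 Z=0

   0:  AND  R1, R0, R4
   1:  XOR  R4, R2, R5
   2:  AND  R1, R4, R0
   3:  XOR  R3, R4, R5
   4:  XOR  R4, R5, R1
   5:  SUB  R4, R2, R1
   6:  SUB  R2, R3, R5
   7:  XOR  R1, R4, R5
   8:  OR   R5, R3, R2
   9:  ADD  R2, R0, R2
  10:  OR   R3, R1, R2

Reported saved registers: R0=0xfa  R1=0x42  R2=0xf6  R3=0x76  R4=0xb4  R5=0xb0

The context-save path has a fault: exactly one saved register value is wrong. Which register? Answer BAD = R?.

BAD = R3

after  0: R0=0xfa R1=0xea R2=0xf6 R3=0xf9 R4=0xea R5=0xb0  N=1 Z=0
after  1: R0=0xfa R1=0xea R2=0xf6 R3=0xf9 R4=0x46 R5=0xb0  N=0 Z=0
after  2: R0=0xfa R1=0x42 R2=0xf6 R3=0xf9 R4=0x46 R5=0xb0  N=0 Z=0
after  3: R0=0xfa R1=0x42 R2=0xf6 R3=0xf6 R4=0x46 R5=0xb0  N=1 Z=0
after  4: R0=0xfa R1=0x42 R2=0xf6 R3=0xf6 R4=0xf2 R5=0xb0  N=1 Z=0
after  5: R0=0xfa R1=0x42 R2=0xf6 R3=0xf6 R4=0xb4 R5=0xb0  N=1 Z=0
-- IRQ taken; context saved, return-PC = 6 --
mismatch: R3: reported 0x76 vs actual 0xf6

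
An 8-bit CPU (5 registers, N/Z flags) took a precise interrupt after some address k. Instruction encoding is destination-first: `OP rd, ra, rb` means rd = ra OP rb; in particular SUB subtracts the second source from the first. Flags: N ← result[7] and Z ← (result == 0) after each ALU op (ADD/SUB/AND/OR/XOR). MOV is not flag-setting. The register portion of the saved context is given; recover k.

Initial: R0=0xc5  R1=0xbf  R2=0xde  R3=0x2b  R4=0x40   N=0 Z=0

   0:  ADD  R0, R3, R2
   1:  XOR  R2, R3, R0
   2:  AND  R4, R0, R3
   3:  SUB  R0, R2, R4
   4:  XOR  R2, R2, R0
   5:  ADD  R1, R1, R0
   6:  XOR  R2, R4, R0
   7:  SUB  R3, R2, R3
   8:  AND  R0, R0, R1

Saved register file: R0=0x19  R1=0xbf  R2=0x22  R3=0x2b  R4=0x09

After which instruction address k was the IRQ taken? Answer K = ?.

K = 3

after  0: R0=0x09 R1=0xbf R2=0xde R3=0x2b R4=0x40  N=0 Z=0
after  1: R0=0x09 R1=0xbf R2=0x22 R3=0x2b R4=0x40  N=0 Z=0
after  2: R0=0x09 R1=0xbf R2=0x22 R3=0x2b R4=0x09  N=0 Z=0
after  3: R0=0x19 R1=0xbf R2=0x22 R3=0x2b R4=0x09  N=0 Z=0
-- IRQ taken; context saved, return-PC = 4 --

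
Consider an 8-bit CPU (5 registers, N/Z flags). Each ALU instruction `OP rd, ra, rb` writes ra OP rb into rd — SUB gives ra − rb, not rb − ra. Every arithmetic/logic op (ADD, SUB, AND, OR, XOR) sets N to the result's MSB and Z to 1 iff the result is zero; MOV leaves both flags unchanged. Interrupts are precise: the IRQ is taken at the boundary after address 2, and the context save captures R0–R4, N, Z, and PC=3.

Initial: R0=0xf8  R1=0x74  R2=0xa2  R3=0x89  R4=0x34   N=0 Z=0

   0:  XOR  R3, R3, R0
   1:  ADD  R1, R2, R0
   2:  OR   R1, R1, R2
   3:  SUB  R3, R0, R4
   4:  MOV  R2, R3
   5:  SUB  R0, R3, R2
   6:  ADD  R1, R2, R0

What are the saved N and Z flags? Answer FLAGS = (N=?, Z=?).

FLAGS = (N=1, Z=0)

after  0: R0=0xf8 R1=0x74 R2=0xa2 R3=0x71 R4=0x34  N=0 Z=0
after  1: R0=0xf8 R1=0x9a R2=0xa2 R3=0x71 R4=0x34  N=1 Z=0
after  2: R0=0xf8 R1=0xba R2=0xa2 R3=0x71 R4=0x34  N=1 Z=0
-- IRQ taken; context saved, return-PC = 3 --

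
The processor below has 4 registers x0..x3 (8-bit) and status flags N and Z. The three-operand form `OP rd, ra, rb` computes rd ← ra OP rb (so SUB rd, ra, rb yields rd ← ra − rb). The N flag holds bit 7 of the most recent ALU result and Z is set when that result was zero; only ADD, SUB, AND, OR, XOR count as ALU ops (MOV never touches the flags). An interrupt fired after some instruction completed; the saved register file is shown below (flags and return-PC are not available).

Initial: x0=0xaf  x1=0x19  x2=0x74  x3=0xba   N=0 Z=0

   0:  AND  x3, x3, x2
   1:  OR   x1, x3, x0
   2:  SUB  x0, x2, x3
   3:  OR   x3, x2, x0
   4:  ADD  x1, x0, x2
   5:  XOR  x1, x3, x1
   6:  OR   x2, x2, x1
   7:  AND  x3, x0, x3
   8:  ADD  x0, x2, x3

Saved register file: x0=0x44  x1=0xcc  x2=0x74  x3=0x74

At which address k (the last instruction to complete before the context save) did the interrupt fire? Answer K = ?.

after  0: x0=0xaf x1=0x19 x2=0x74 x3=0x30  N=0 Z=0
after  1: x0=0xaf x1=0xbf x2=0x74 x3=0x30  N=1 Z=0
after  2: x0=0x44 x1=0xbf x2=0x74 x3=0x30  N=0 Z=0
after  3: x0=0x44 x1=0xbf x2=0x74 x3=0x74  N=0 Z=0
after  4: x0=0x44 x1=0xb8 x2=0x74 x3=0x74  N=1 Z=0
after  5: x0=0x44 x1=0xcc x2=0x74 x3=0x74  N=1 Z=0
-- IRQ taken; context saved, return-PC = 6 --

K = 5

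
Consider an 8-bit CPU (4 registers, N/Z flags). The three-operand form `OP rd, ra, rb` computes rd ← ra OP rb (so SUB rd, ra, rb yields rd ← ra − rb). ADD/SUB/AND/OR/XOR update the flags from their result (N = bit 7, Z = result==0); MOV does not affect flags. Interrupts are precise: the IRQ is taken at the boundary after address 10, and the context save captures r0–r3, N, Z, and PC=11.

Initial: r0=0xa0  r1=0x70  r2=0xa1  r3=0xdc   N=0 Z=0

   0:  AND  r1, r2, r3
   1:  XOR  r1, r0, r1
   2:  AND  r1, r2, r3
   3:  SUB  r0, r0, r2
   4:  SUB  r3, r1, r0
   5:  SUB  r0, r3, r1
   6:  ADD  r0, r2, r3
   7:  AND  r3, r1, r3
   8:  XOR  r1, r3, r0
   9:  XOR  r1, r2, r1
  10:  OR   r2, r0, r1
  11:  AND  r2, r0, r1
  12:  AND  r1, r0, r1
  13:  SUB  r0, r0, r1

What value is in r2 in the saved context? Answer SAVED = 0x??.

SAVED = 0x23

after  0: r0=0xa0 r1=0x80 r2=0xa1 r3=0xdc  N=1 Z=0
after  1: r0=0xa0 r1=0x20 r2=0xa1 r3=0xdc  N=0 Z=0
after  2: r0=0xa0 r1=0x80 r2=0xa1 r3=0xdc  N=1 Z=0
after  3: r0=0xff r1=0x80 r2=0xa1 r3=0xdc  N=1 Z=0
after  4: r0=0xff r1=0x80 r2=0xa1 r3=0x81  N=1 Z=0
after  5: r0=0x01 r1=0x80 r2=0xa1 r3=0x81  N=0 Z=0
after  6: r0=0x22 r1=0x80 r2=0xa1 r3=0x81  N=0 Z=0
after  7: r0=0x22 r1=0x80 r2=0xa1 r3=0x80  N=1 Z=0
after  8: r0=0x22 r1=0xa2 r2=0xa1 r3=0x80  N=1 Z=0
after  9: r0=0x22 r1=0x03 r2=0xa1 r3=0x80  N=0 Z=0
after 10: r0=0x22 r1=0x03 r2=0x23 r3=0x80  N=0 Z=0
-- IRQ taken; context saved, return-PC = 11 --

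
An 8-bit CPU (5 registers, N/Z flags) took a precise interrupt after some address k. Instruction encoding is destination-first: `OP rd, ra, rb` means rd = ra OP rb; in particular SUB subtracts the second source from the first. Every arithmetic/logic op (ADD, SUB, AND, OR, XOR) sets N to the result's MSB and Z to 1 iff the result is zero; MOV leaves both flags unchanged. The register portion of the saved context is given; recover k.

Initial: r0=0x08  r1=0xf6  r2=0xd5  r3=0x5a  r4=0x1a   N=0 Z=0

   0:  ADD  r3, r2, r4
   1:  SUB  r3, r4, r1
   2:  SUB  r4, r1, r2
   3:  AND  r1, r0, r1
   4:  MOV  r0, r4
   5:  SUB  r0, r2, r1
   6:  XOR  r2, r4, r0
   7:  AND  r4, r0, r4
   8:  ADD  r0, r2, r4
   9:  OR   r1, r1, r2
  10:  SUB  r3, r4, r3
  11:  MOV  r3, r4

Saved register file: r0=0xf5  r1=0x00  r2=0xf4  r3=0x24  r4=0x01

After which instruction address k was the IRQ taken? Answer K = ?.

K = 8

after  0: r0=0x08 r1=0xf6 r2=0xd5 r3=0xef r4=0x1a  N=1 Z=0
after  1: r0=0x08 r1=0xf6 r2=0xd5 r3=0x24 r4=0x1a  N=0 Z=0
after  2: r0=0x08 r1=0xf6 r2=0xd5 r3=0x24 r4=0x21  N=0 Z=0
after  3: r0=0x08 r1=0x00 r2=0xd5 r3=0x24 r4=0x21  N=0 Z=1
after  4: r0=0x21 r1=0x00 r2=0xd5 r3=0x24 r4=0x21  N=0 Z=1
after  5: r0=0xd5 r1=0x00 r2=0xd5 r3=0x24 r4=0x21  N=1 Z=0
after  6: r0=0xd5 r1=0x00 r2=0xf4 r3=0x24 r4=0x21  N=1 Z=0
after  7: r0=0xd5 r1=0x00 r2=0xf4 r3=0x24 r4=0x01  N=0 Z=0
after  8: r0=0xf5 r1=0x00 r2=0xf4 r3=0x24 r4=0x01  N=1 Z=0
-- IRQ taken; context saved, return-PC = 9 --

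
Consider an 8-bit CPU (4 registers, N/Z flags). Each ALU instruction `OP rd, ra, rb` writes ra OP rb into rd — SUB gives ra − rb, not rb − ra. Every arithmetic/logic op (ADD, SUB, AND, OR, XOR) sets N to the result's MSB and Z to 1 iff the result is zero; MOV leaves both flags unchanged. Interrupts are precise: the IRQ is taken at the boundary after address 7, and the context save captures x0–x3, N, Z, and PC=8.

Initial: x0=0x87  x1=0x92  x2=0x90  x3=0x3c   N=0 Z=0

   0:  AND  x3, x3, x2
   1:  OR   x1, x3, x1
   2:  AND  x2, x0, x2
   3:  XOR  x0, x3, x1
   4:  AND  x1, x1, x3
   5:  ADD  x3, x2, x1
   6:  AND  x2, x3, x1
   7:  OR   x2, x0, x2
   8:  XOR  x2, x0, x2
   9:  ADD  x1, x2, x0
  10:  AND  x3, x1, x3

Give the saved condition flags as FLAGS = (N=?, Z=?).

after  0: x0=0x87 x1=0x92 x2=0x90 x3=0x10  N=0 Z=0
after  1: x0=0x87 x1=0x92 x2=0x90 x3=0x10  N=1 Z=0
after  2: x0=0x87 x1=0x92 x2=0x80 x3=0x10  N=1 Z=0
after  3: x0=0x82 x1=0x92 x2=0x80 x3=0x10  N=1 Z=0
after  4: x0=0x82 x1=0x10 x2=0x80 x3=0x10  N=0 Z=0
after  5: x0=0x82 x1=0x10 x2=0x80 x3=0x90  N=1 Z=0
after  6: x0=0x82 x1=0x10 x2=0x10 x3=0x90  N=0 Z=0
after  7: x0=0x82 x1=0x10 x2=0x92 x3=0x90  N=1 Z=0
-- IRQ taken; context saved, return-PC = 8 --

FLAGS = (N=1, Z=0)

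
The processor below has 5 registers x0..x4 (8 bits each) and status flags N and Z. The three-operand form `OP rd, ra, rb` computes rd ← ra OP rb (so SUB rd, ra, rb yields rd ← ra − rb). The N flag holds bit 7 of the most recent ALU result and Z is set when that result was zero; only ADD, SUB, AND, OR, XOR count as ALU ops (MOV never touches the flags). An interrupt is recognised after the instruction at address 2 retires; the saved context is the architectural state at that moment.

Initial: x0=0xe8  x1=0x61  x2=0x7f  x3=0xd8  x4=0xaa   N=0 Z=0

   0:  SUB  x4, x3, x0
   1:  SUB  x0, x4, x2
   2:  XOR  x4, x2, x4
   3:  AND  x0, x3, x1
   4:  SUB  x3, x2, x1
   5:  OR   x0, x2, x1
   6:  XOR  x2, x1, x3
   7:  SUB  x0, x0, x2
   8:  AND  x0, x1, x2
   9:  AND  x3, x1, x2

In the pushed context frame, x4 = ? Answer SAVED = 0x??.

after  0: x0=0xe8 x1=0x61 x2=0x7f x3=0xd8 x4=0xf0  N=1 Z=0
after  1: x0=0x71 x1=0x61 x2=0x7f x3=0xd8 x4=0xf0  N=0 Z=0
after  2: x0=0x71 x1=0x61 x2=0x7f x3=0xd8 x4=0x8f  N=1 Z=0
-- IRQ taken; context saved, return-PC = 3 --

SAVED = 0x8f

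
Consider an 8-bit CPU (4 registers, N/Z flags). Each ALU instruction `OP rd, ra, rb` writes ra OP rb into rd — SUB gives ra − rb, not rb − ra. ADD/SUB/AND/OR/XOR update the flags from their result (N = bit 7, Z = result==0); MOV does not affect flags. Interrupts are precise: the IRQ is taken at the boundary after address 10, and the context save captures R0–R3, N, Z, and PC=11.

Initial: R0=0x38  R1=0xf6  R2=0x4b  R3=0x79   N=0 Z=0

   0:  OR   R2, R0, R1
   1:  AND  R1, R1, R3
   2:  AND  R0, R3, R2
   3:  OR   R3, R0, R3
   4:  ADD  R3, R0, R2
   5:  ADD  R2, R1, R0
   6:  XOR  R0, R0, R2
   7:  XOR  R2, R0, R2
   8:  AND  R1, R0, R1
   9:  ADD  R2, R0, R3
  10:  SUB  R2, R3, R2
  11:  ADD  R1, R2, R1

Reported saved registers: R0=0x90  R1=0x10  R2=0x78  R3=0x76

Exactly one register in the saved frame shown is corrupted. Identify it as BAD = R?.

after  0: R0=0x38 R1=0xf6 R2=0xfe R3=0x79  N=1 Z=0
after  1: R0=0x38 R1=0x70 R2=0xfe R3=0x79  N=0 Z=0
after  2: R0=0x78 R1=0x70 R2=0xfe R3=0x79  N=0 Z=0
after  3: R0=0x78 R1=0x70 R2=0xfe R3=0x79  N=0 Z=0
after  4: R0=0x78 R1=0x70 R2=0xfe R3=0x76  N=0 Z=0
after  5: R0=0x78 R1=0x70 R2=0xe8 R3=0x76  N=1 Z=0
after  6: R0=0x90 R1=0x70 R2=0xe8 R3=0x76  N=1 Z=0
after  7: R0=0x90 R1=0x70 R2=0x78 R3=0x76  N=0 Z=0
after  8: R0=0x90 R1=0x10 R2=0x78 R3=0x76  N=0 Z=0
after  9: R0=0x90 R1=0x10 R2=0x06 R3=0x76  N=0 Z=0
after 10: R0=0x90 R1=0x10 R2=0x70 R3=0x76  N=0 Z=0
-- IRQ taken; context saved, return-PC = 11 --
mismatch: R2: reported 0x78 vs actual 0x70

BAD = R2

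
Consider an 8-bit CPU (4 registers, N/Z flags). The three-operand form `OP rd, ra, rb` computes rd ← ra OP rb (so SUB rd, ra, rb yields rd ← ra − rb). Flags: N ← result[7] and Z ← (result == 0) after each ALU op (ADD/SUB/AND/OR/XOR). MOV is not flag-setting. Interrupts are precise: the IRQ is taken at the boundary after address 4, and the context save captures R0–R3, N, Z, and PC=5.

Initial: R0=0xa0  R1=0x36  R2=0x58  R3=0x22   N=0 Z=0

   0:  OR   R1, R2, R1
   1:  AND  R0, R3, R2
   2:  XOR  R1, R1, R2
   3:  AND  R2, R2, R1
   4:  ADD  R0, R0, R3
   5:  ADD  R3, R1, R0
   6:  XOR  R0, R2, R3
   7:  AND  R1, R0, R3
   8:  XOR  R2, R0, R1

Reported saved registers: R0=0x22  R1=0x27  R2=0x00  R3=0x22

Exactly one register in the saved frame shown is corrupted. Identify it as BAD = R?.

after  0: R0=0xa0 R1=0x7e R2=0x58 R3=0x22  N=0 Z=0
after  1: R0=0x00 R1=0x7e R2=0x58 R3=0x22  N=0 Z=1
after  2: R0=0x00 R1=0x26 R2=0x58 R3=0x22  N=0 Z=0
after  3: R0=0x00 R1=0x26 R2=0x00 R3=0x22  N=0 Z=1
after  4: R0=0x22 R1=0x26 R2=0x00 R3=0x22  N=0 Z=0
-- IRQ taken; context saved, return-PC = 5 --
mismatch: R1: reported 0x27 vs actual 0x26

BAD = R1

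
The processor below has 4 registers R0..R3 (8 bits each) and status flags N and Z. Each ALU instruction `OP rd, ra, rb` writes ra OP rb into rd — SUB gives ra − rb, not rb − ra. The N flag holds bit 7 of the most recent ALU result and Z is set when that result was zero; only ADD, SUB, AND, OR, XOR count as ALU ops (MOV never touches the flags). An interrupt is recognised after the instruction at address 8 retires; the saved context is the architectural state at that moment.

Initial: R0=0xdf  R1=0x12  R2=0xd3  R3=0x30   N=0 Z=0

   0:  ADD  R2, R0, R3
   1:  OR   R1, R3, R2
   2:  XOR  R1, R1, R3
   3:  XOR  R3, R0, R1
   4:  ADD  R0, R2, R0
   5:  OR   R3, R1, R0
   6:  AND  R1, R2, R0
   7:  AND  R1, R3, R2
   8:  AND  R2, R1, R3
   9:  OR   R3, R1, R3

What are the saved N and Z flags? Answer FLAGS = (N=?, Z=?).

after  0: R0=0xdf R1=0x12 R2=0x0f R3=0x30  N=0 Z=0
after  1: R0=0xdf R1=0x3f R2=0x0f R3=0x30  N=0 Z=0
after  2: R0=0xdf R1=0x0f R2=0x0f R3=0x30  N=0 Z=0
after  3: R0=0xdf R1=0x0f R2=0x0f R3=0xd0  N=1 Z=0
after  4: R0=0xee R1=0x0f R2=0x0f R3=0xd0  N=1 Z=0
after  5: R0=0xee R1=0x0f R2=0x0f R3=0xef  N=1 Z=0
after  6: R0=0xee R1=0x0e R2=0x0f R3=0xef  N=0 Z=0
after  7: R0=0xee R1=0x0f R2=0x0f R3=0xef  N=0 Z=0
after  8: R0=0xee R1=0x0f R2=0x0f R3=0xef  N=0 Z=0
-- IRQ taken; context saved, return-PC = 9 --

FLAGS = (N=0, Z=0)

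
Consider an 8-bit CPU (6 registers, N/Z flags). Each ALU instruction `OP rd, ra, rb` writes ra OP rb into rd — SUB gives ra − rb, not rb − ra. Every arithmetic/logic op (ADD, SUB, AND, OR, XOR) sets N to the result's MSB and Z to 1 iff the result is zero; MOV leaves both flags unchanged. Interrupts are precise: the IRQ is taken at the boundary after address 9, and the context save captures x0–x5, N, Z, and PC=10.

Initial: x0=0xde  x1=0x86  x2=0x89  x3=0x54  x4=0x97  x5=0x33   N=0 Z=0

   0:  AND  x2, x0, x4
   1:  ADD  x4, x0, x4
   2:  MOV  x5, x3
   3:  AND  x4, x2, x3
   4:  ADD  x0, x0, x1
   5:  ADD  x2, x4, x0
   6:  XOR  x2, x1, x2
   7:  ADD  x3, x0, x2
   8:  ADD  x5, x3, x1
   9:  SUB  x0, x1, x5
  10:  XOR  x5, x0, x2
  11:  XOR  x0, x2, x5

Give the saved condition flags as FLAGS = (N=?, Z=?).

FLAGS = (N=1, Z=0)

after  0: x0=0xde x1=0x86 x2=0x96 x3=0x54 x4=0x97 x5=0x33  N=1 Z=0
after  1: x0=0xde x1=0x86 x2=0x96 x3=0x54 x4=0x75 x5=0x33  N=0 Z=0
after  2: x0=0xde x1=0x86 x2=0x96 x3=0x54 x4=0x75 x5=0x54  N=0 Z=0
after  3: x0=0xde x1=0x86 x2=0x96 x3=0x54 x4=0x14 x5=0x54  N=0 Z=0
after  4: x0=0x64 x1=0x86 x2=0x96 x3=0x54 x4=0x14 x5=0x54  N=0 Z=0
after  5: x0=0x64 x1=0x86 x2=0x78 x3=0x54 x4=0x14 x5=0x54  N=0 Z=0
after  6: x0=0x64 x1=0x86 x2=0xfe x3=0x54 x4=0x14 x5=0x54  N=1 Z=0
after  7: x0=0x64 x1=0x86 x2=0xfe x3=0x62 x4=0x14 x5=0x54  N=0 Z=0
after  8: x0=0x64 x1=0x86 x2=0xfe x3=0x62 x4=0x14 x5=0xe8  N=1 Z=0
after  9: x0=0x9e x1=0x86 x2=0xfe x3=0x62 x4=0x14 x5=0xe8  N=1 Z=0
-- IRQ taken; context saved, return-PC = 10 --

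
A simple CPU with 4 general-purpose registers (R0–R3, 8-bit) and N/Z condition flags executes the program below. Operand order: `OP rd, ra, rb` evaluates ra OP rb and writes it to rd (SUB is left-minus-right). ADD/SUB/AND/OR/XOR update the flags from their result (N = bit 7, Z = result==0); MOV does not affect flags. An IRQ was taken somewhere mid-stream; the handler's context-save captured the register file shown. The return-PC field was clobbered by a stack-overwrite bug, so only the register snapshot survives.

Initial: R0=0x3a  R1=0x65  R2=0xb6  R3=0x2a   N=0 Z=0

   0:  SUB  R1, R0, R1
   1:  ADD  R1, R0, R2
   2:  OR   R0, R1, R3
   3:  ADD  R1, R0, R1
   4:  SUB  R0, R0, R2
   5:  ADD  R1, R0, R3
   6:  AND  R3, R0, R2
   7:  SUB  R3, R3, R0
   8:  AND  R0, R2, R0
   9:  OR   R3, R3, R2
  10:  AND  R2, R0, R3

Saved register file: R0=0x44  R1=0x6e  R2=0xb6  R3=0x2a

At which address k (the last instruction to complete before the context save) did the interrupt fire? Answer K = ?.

K = 5

after  0: R0=0x3a R1=0xd5 R2=0xb6 R3=0x2a  N=1 Z=0
after  1: R0=0x3a R1=0xf0 R2=0xb6 R3=0x2a  N=1 Z=0
after  2: R0=0xfa R1=0xf0 R2=0xb6 R3=0x2a  N=1 Z=0
after  3: R0=0xfa R1=0xea R2=0xb6 R3=0x2a  N=1 Z=0
after  4: R0=0x44 R1=0xea R2=0xb6 R3=0x2a  N=0 Z=0
after  5: R0=0x44 R1=0x6e R2=0xb6 R3=0x2a  N=0 Z=0
-- IRQ taken; context saved, return-PC = 6 --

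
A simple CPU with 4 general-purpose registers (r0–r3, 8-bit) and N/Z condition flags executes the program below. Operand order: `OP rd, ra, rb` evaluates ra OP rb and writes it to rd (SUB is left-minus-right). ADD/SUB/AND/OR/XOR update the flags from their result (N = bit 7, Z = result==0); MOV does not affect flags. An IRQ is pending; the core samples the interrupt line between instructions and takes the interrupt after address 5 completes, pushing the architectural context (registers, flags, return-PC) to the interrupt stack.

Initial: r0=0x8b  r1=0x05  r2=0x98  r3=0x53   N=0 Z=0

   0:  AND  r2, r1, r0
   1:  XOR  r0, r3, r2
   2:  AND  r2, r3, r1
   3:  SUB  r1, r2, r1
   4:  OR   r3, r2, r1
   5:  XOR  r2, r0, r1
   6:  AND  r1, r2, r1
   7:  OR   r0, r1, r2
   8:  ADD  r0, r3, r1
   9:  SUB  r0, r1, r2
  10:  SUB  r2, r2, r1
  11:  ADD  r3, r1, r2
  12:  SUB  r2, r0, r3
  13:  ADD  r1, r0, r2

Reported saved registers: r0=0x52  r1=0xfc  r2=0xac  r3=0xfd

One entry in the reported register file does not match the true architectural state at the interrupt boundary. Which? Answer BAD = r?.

BAD = r2

after  0: r0=0x8b r1=0x05 r2=0x01 r3=0x53  N=0 Z=0
after  1: r0=0x52 r1=0x05 r2=0x01 r3=0x53  N=0 Z=0
after  2: r0=0x52 r1=0x05 r2=0x01 r3=0x53  N=0 Z=0
after  3: r0=0x52 r1=0xfc r2=0x01 r3=0x53  N=1 Z=0
after  4: r0=0x52 r1=0xfc r2=0x01 r3=0xfd  N=1 Z=0
after  5: r0=0x52 r1=0xfc r2=0xae r3=0xfd  N=1 Z=0
-- IRQ taken; context saved, return-PC = 6 --
mismatch: r2: reported 0xac vs actual 0xae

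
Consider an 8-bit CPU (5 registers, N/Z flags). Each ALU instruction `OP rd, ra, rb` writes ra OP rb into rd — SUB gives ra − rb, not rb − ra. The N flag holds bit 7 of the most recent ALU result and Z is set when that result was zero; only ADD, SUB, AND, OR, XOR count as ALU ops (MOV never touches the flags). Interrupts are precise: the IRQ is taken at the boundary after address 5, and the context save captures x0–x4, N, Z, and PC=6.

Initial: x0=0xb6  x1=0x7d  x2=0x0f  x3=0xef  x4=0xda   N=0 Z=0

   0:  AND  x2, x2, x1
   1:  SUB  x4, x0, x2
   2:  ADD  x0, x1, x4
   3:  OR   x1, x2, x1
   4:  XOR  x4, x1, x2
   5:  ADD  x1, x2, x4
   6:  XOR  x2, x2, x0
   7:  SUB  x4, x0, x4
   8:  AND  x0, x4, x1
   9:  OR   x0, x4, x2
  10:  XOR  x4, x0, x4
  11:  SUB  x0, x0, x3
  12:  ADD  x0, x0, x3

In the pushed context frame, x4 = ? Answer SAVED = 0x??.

SAVED = 0x70

after  0: x0=0xb6 x1=0x7d x2=0x0d x3=0xef x4=0xda  N=0 Z=0
after  1: x0=0xb6 x1=0x7d x2=0x0d x3=0xef x4=0xa9  N=1 Z=0
after  2: x0=0x26 x1=0x7d x2=0x0d x3=0xef x4=0xa9  N=0 Z=0
after  3: x0=0x26 x1=0x7d x2=0x0d x3=0xef x4=0xa9  N=0 Z=0
after  4: x0=0x26 x1=0x7d x2=0x0d x3=0xef x4=0x70  N=0 Z=0
after  5: x0=0x26 x1=0x7d x2=0x0d x3=0xef x4=0x70  N=0 Z=0
-- IRQ taken; context saved, return-PC = 6 --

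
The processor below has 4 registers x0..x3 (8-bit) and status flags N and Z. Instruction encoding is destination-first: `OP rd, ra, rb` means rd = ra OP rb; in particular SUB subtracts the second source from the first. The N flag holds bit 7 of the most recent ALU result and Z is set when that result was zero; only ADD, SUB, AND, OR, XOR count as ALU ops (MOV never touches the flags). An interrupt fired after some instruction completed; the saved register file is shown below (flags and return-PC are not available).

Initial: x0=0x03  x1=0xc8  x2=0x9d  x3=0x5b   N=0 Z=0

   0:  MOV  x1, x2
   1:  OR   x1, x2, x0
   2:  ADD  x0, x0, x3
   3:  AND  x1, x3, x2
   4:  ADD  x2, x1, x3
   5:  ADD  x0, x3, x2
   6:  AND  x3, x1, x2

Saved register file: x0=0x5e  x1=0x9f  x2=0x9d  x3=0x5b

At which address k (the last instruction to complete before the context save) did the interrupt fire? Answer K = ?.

K = 2

after  0: x0=0x03 x1=0x9d x2=0x9d x3=0x5b  N=0 Z=0
after  1: x0=0x03 x1=0x9f x2=0x9d x3=0x5b  N=1 Z=0
after  2: x0=0x5e x1=0x9f x2=0x9d x3=0x5b  N=0 Z=0
-- IRQ taken; context saved, return-PC = 3 --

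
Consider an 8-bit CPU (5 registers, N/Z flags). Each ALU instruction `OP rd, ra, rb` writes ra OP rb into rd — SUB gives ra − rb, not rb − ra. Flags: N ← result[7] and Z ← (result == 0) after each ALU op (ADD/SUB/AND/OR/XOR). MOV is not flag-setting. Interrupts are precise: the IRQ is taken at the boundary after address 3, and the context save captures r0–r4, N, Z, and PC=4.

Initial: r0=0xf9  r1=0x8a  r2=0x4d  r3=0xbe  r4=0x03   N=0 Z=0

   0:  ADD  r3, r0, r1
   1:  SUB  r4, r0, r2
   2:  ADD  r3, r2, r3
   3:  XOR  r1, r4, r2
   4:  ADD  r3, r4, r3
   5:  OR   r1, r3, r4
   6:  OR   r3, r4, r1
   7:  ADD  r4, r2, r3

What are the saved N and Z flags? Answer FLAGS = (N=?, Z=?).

FLAGS = (N=1, Z=0)

after  0: r0=0xf9 r1=0x8a r2=0x4d r3=0x83 r4=0x03  N=1 Z=0
after  1: r0=0xf9 r1=0x8a r2=0x4d r3=0x83 r4=0xac  N=1 Z=0
after  2: r0=0xf9 r1=0x8a r2=0x4d r3=0xd0 r4=0xac  N=1 Z=0
after  3: r0=0xf9 r1=0xe1 r2=0x4d r3=0xd0 r4=0xac  N=1 Z=0
-- IRQ taken; context saved, return-PC = 4 --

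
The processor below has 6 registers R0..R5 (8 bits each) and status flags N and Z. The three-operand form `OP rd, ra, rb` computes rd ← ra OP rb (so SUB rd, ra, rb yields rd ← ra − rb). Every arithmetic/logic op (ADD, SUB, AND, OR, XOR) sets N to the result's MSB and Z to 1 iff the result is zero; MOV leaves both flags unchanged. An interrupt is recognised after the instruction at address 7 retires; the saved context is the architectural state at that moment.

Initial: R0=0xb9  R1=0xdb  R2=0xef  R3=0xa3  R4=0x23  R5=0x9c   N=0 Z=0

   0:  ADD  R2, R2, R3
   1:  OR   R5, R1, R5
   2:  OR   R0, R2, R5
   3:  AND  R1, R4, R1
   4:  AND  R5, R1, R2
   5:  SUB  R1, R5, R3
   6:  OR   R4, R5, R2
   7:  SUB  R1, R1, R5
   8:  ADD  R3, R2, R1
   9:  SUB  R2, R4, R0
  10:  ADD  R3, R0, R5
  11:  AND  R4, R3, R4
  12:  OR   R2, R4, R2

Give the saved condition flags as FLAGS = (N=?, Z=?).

FLAGS = (N=0, Z=0)

after  0: R0=0xb9 R1=0xdb R2=0x92 R3=0xa3 R4=0x23 R5=0x9c  N=1 Z=0
after  1: R0=0xb9 R1=0xdb R2=0x92 R3=0xa3 R4=0x23 R5=0xdf  N=1 Z=0
after  2: R0=0xdf R1=0xdb R2=0x92 R3=0xa3 R4=0x23 R5=0xdf  N=1 Z=0
after  3: R0=0xdf R1=0x03 R2=0x92 R3=0xa3 R4=0x23 R5=0xdf  N=0 Z=0
after  4: R0=0xdf R1=0x03 R2=0x92 R3=0xa3 R4=0x23 R5=0x02  N=0 Z=0
after  5: R0=0xdf R1=0x5f R2=0x92 R3=0xa3 R4=0x23 R5=0x02  N=0 Z=0
after  6: R0=0xdf R1=0x5f R2=0x92 R3=0xa3 R4=0x92 R5=0x02  N=1 Z=0
after  7: R0=0xdf R1=0x5d R2=0x92 R3=0xa3 R4=0x92 R5=0x02  N=0 Z=0
-- IRQ taken; context saved, return-PC = 8 --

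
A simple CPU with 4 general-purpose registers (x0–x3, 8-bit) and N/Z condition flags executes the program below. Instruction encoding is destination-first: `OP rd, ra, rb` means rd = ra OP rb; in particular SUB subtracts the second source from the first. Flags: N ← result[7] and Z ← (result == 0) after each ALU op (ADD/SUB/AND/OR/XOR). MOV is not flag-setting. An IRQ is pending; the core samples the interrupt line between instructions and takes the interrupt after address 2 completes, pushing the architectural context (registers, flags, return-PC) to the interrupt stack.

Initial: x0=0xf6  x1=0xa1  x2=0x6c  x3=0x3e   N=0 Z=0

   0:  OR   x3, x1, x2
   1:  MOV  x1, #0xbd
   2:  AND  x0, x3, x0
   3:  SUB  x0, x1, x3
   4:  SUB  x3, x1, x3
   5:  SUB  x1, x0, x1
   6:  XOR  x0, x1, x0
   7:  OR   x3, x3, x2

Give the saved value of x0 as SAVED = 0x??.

after  0: x0=0xf6 x1=0xa1 x2=0x6c x3=0xed  N=1 Z=0
after  1: x0=0xf6 x1=0xbd x2=0x6c x3=0xed  N=1 Z=0
after  2: x0=0xe4 x1=0xbd x2=0x6c x3=0xed  N=1 Z=0
-- IRQ taken; context saved, return-PC = 3 --

SAVED = 0xe4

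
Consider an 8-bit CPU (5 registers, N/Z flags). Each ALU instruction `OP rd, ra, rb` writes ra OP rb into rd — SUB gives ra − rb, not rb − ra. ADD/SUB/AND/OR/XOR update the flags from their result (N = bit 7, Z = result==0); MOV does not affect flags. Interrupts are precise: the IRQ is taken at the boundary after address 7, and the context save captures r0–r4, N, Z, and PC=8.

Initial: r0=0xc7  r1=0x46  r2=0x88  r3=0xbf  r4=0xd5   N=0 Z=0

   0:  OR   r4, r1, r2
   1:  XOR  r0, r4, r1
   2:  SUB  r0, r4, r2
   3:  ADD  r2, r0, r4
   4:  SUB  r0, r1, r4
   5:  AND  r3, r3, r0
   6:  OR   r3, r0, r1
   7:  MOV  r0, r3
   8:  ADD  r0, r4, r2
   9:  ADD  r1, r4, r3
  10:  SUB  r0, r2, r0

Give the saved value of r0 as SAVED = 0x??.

SAVED = 0x7e

after  0: r0=0xc7 r1=0x46 r2=0x88 r3=0xbf r4=0xce  N=1 Z=0
after  1: r0=0x88 r1=0x46 r2=0x88 r3=0xbf r4=0xce  N=1 Z=0
after  2: r0=0x46 r1=0x46 r2=0x88 r3=0xbf r4=0xce  N=0 Z=0
after  3: r0=0x46 r1=0x46 r2=0x14 r3=0xbf r4=0xce  N=0 Z=0
after  4: r0=0x78 r1=0x46 r2=0x14 r3=0xbf r4=0xce  N=0 Z=0
after  5: r0=0x78 r1=0x46 r2=0x14 r3=0x38 r4=0xce  N=0 Z=0
after  6: r0=0x78 r1=0x46 r2=0x14 r3=0x7e r4=0xce  N=0 Z=0
after  7: r0=0x7e r1=0x46 r2=0x14 r3=0x7e r4=0xce  N=0 Z=0
-- IRQ taken; context saved, return-PC = 8 --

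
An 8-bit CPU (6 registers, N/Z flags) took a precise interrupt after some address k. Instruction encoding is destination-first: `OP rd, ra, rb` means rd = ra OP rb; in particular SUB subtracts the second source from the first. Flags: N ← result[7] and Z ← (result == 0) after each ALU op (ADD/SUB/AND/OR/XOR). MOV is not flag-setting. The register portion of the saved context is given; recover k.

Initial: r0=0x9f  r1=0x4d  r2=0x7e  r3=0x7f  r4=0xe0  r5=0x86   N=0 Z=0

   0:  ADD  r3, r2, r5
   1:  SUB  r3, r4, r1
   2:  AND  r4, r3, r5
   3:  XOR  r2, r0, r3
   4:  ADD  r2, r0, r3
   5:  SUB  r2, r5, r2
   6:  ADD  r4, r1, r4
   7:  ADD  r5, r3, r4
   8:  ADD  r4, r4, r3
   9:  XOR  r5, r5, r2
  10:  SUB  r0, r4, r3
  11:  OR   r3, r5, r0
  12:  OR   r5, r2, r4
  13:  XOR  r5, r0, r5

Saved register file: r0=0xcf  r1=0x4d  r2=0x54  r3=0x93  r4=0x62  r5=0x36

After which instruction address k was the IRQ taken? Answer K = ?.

after  0: r0=0x9f r1=0x4d r2=0x7e r3=0x04 r4=0xe0 r5=0x86  N=0 Z=0
after  1: r0=0x9f r1=0x4d r2=0x7e r3=0x93 r4=0xe0 r5=0x86  N=1 Z=0
after  2: r0=0x9f r1=0x4d r2=0x7e r3=0x93 r4=0x82 r5=0x86  N=1 Z=0
after  3: r0=0x9f r1=0x4d r2=0x0c r3=0x93 r4=0x82 r5=0x86  N=0 Z=0
after  4: r0=0x9f r1=0x4d r2=0x32 r3=0x93 r4=0x82 r5=0x86  N=0 Z=0
after  5: r0=0x9f r1=0x4d r2=0x54 r3=0x93 r4=0x82 r5=0x86  N=0 Z=0
after  6: r0=0x9f r1=0x4d r2=0x54 r3=0x93 r4=0xcf r5=0x86  N=1 Z=0
after  7: r0=0x9f r1=0x4d r2=0x54 r3=0x93 r4=0xcf r5=0x62  N=0 Z=0
after  8: r0=0x9f r1=0x4d r2=0x54 r3=0x93 r4=0x62 r5=0x62  N=0 Z=0
after  9: r0=0x9f r1=0x4d r2=0x54 r3=0x93 r4=0x62 r5=0x36  N=0 Z=0
after 10: r0=0xcf r1=0x4d r2=0x54 r3=0x93 r4=0x62 r5=0x36  N=1 Z=0
-- IRQ taken; context saved, return-PC = 11 --

K = 10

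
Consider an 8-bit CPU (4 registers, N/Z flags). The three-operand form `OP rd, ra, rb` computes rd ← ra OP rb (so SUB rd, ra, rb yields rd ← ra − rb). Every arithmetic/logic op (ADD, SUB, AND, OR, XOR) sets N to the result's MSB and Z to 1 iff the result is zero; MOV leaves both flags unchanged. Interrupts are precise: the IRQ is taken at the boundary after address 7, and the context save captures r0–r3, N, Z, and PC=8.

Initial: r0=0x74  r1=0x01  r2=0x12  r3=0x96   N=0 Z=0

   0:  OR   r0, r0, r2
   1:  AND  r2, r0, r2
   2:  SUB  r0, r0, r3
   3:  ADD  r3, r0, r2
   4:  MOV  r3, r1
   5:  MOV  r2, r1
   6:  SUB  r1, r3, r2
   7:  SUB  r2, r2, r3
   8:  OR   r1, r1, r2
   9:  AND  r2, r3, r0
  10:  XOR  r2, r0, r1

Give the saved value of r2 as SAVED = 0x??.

after  0: r0=0x76 r1=0x01 r2=0x12 r3=0x96  N=0 Z=0
after  1: r0=0x76 r1=0x01 r2=0x12 r3=0x96  N=0 Z=0
after  2: r0=0xe0 r1=0x01 r2=0x12 r3=0x96  N=1 Z=0
after  3: r0=0xe0 r1=0x01 r2=0x12 r3=0xf2  N=1 Z=0
after  4: r0=0xe0 r1=0x01 r2=0x12 r3=0x01  N=1 Z=0
after  5: r0=0xe0 r1=0x01 r2=0x01 r3=0x01  N=1 Z=0
after  6: r0=0xe0 r1=0x00 r2=0x01 r3=0x01  N=0 Z=1
after  7: r0=0xe0 r1=0x00 r2=0x00 r3=0x01  N=0 Z=1
-- IRQ taken; context saved, return-PC = 8 --

SAVED = 0x00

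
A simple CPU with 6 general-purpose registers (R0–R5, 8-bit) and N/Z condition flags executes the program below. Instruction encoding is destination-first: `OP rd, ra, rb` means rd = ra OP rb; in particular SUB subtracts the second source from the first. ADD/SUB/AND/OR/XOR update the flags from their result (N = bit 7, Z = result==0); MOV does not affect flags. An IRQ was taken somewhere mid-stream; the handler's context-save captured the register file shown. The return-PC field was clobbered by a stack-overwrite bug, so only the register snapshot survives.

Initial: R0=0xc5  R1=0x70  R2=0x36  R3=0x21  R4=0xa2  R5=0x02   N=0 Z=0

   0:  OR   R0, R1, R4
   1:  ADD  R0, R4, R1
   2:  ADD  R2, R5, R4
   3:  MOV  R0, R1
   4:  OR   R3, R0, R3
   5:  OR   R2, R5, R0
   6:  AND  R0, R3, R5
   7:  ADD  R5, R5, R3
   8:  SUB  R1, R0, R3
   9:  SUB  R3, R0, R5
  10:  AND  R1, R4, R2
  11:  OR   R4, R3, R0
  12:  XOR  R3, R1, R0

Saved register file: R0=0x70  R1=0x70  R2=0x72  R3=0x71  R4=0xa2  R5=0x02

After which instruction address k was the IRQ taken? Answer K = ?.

K = 5

after  0: R0=0xf2 R1=0x70 R2=0x36 R3=0x21 R4=0xa2 R5=0x02  N=1 Z=0
after  1: R0=0x12 R1=0x70 R2=0x36 R3=0x21 R4=0xa2 R5=0x02  N=0 Z=0
after  2: R0=0x12 R1=0x70 R2=0xa4 R3=0x21 R4=0xa2 R5=0x02  N=1 Z=0
after  3: R0=0x70 R1=0x70 R2=0xa4 R3=0x21 R4=0xa2 R5=0x02  N=1 Z=0
after  4: R0=0x70 R1=0x70 R2=0xa4 R3=0x71 R4=0xa2 R5=0x02  N=0 Z=0
after  5: R0=0x70 R1=0x70 R2=0x72 R3=0x71 R4=0xa2 R5=0x02  N=0 Z=0
-- IRQ taken; context saved, return-PC = 6 --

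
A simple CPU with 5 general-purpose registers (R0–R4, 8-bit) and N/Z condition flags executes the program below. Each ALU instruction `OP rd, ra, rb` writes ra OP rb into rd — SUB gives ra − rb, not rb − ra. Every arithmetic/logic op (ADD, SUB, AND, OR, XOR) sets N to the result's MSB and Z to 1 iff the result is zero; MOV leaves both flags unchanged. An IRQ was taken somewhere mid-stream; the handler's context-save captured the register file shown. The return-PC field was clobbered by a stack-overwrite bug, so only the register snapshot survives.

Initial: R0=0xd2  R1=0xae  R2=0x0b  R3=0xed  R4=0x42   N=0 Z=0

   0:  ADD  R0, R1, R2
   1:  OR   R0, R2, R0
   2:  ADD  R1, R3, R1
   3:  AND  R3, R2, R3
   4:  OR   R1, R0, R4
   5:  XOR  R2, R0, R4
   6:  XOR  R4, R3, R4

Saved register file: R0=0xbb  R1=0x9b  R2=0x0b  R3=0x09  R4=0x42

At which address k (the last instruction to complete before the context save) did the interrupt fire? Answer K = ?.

after  0: R0=0xb9 R1=0xae R2=0x0b R3=0xed R4=0x42  N=1 Z=0
after  1: R0=0xbb R1=0xae R2=0x0b R3=0xed R4=0x42  N=1 Z=0
after  2: R0=0xbb R1=0x9b R2=0x0b R3=0xed R4=0x42  N=1 Z=0
after  3: R0=0xbb R1=0x9b R2=0x0b R3=0x09 R4=0x42  N=0 Z=0
-- IRQ taken; context saved, return-PC = 4 --

K = 3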